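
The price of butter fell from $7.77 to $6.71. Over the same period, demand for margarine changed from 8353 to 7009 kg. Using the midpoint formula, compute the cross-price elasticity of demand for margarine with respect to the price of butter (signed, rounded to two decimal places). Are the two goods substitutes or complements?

1.20; substitutes

%ΔQ_{margarine} = (7009 − 8353)/avg = -1344/7681 = -0.174977…
%ΔP_{butter} = (6.71 − 7.77)/avg = -1.06/7.24 = -0.146408…
E_cross = (-1344/7681) / (-1.06/7.24) = 1.1951…
E_cross > 0 ⇒ the goods are substitutes.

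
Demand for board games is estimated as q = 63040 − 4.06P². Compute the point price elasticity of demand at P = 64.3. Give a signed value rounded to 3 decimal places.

dq/dP = −2·4.06·P = -522.116. At P = 64.3, q = 46253.9706.
Ed = (dq/dP)·(P/q) = (-522.116) × (64.3/46253.9706) = -0.72582…

-0.726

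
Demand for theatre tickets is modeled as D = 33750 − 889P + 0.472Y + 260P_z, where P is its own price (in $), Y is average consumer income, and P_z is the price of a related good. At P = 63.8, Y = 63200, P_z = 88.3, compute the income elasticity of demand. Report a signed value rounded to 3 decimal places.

1.000

At the given values, D = 33750 − 889(63.8) + 0.472(63200) + 260(88.3) = 29820.2.
∂D/∂Y = 0.472.
E = (0.472) × (63200/29820.2) = 1.00034…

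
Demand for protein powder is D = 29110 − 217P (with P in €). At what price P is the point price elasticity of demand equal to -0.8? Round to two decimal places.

Ed = −217P/(29110 − 217P). Set this equal to -0.8:
217P = 0.8·(29110 − 217P) ⇒ 217P(1 + 0.8) = 0.8·29110
P = 0.8·29110 / (217·1.8) = 59.6210…

59.62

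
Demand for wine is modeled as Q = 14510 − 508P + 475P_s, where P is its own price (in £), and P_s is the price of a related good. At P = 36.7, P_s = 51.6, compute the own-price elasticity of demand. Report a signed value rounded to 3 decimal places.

At the given values, Q = 14510 − 508(36.7) + 475(51.6) = 20376.4.
∂Q/∂P = −508.
E = (-508) × (36.7/20376.4) = -0.91496…

-0.915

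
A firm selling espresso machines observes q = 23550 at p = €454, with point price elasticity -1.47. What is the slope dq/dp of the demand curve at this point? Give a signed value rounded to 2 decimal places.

-76.25

Ed = (dq/dp)·(p/q) ⇒ dq/dp = Ed·q/p = (-1.47)·23550/454 = -76.2522…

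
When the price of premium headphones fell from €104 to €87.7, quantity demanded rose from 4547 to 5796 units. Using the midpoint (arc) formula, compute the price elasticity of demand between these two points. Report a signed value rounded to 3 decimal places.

%ΔQ = (5796 − 4547) / [(4547 + 5796)/2] = 1249/5171.5 = 0.241516…
%ΔP = (87.7 − 104) / [(104 + 87.7)/2] = -16.3/95.85 = -0.170057…
Arc Ed = %ΔQ / %ΔP = (1249/5171.5) / (-16.3/95.85) = -1.42020…

-1.420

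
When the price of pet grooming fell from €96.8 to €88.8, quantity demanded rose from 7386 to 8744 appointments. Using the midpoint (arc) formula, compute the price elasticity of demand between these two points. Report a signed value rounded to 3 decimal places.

%ΔQ = (8744 − 7386) / [(7386 + 8744)/2] = 1358/8065 = 0.168381…
%ΔP = (88.8 − 96.8) / [(96.8 + 88.8)/2] = -8/92.8 = -0.086206…
Arc Ed = %ΔQ / %ΔP = (1358/8065) / (-8/92.8) = -1.95323…

-1.953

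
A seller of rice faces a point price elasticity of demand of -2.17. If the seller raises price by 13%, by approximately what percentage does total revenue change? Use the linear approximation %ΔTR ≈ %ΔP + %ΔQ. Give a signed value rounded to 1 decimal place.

-15.2%

%ΔQ ≈ Ed × %ΔP = (-2.17) × (+13%) = -28.2100%
%ΔTR ≈ %ΔP + %ΔQ = (+13%) + (-28.2100%) = -15.2100%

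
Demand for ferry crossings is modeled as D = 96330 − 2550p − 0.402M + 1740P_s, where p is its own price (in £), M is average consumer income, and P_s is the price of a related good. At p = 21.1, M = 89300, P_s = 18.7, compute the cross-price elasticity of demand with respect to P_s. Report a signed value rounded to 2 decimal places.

0.83

At the given values, D = 96330 − 2550(21.1) − 0.402(89300) + 1740(18.7) = 39164.4.
∂D/∂P_s = 1740.
E = (1740) × (18.7/39164.4) = 0.8308…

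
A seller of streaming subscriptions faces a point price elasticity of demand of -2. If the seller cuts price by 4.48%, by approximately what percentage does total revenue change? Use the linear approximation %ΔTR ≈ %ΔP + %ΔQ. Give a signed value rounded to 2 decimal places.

+4.48%

%ΔQ ≈ Ed × %ΔP = (-2) × (-4.48%) = +8.9600%
%ΔTR ≈ %ΔP + %ΔQ = (-4.48%) + (+8.9600%) = +4.4800%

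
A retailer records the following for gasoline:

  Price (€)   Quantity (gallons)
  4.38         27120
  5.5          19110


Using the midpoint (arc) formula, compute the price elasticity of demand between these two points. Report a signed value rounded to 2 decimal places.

-1.53

%ΔQ = (19110 − 27120) / [(27120 + 19110)/2] = -8010/23115 = -0.346528…
%ΔP = (5.5 − 4.38) / [(4.38 + 5.5)/2] = 1.12/4.94 = 0.226720…
Arc Ed = %ΔQ / %ΔP = (-8010/23115) / (1.12/4.94) = -1.5284…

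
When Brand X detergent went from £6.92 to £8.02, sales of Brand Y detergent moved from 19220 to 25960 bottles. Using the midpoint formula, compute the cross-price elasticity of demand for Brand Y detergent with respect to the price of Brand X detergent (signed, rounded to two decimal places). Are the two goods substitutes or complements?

%ΔQ_{Brand Y detergent} = (25960 − 19220)/avg = 6740/22590 = 0.298362…
%ΔP_{Brand X detergent} = (8.02 − 6.92)/avg = 1.1/7.47 = 0.147255…
E_cross = (6740/22590) / (1.1/7.47) = 2.0261…
E_cross > 0 ⇒ the goods are substitutes.

2.03; substitutes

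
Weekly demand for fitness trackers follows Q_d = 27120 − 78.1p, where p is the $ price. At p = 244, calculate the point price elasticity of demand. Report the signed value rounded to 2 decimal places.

-2.36

dQ_d/dp = −78.1. At p = 244, Q_d = 27120 − 78.1(244) = 8063.6.
Ed = (dQ_d/dp)·(p/Q_d) = −78.1 × (244/8063.6) = -2.3632…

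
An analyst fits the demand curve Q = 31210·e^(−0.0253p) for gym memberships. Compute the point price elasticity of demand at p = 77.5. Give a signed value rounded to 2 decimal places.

dQ/dp = −0.0253·Q = -111.14. At p = 77.5, Q = 4392.9.
Ed = (dQ/dp)·(p/Q) = (-111.14) × (77.5/4392.9) = -1.9607…

-1.96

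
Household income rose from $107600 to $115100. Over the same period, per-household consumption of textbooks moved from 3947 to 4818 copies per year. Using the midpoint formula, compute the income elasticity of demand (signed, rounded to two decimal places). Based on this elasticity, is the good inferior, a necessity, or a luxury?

2.95; luxury

%ΔQ = (4818 − 3947)/[( 3947 + 4818)/2] = 871/4382.5 = 0.198745…
%ΔIncome = (115100 − 107600)/[( 107600 + 115100)/2] = 7500/111350 = 0.067355…
E_income = (871/4382.5) / (7500/111350) = 2.9507…
E_income > 1 ⇒ normal good, luxury.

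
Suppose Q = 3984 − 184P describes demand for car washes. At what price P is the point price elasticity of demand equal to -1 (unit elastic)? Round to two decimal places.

10.83

Ed = −184P/(3984 − 184P). Set this equal to -1:
184P = 1·(3984 − 184P) ⇒ 184P(1 + 1) = 1·3984
P = 1·3984 / (184·2) = 10.8260…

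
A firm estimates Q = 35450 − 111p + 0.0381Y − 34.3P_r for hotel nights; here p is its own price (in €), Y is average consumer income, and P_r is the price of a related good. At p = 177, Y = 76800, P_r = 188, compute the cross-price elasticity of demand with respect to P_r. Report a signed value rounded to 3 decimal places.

-0.525

At the given values, Q = 35450 − 111(177) + 0.0381(76800) − 34.3(188) = 12280.68.
∂Q/∂P_r = -34.3.
E = (-34.3) × (188/12280.68) = -0.52508…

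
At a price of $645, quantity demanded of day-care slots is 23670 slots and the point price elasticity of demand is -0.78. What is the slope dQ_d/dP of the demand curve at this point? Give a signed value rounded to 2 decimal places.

Ed = (dQ_d/dP)·(P/Q_d) ⇒ dQ_d/dP = Ed·Q_d/P = (-0.78)·23670/645 = -28.6241…

-28.62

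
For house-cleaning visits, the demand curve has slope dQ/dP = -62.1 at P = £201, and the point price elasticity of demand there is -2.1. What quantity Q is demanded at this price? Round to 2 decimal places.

Ed = (dQ/dP)·(P/Q) ⇒ Q = (dQ/dP)·P/Ed = (-62.1)·201/(-2.1) = 5943.8571…

5943.86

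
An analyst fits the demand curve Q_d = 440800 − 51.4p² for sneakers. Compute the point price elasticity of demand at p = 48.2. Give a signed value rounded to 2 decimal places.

-0.74

dQ_d/dp = −2·51.4·p = -4954.96. At p = 48.2, Q_d = 321385.464.
Ed = (dQ_d/dp)·(p/Q_d) = (-4954.96) × (48.2/321385.464) = -0.7431…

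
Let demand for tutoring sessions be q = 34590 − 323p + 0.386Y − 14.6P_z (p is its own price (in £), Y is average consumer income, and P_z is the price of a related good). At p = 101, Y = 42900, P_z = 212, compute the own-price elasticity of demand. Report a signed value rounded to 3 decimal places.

At the given values, q = 34590 − 323(101) + 0.386(42900) − 14.6(212) = 15431.2.
∂q/∂p = −323.
E = (-323) × (101/15431.2) = -2.11409…

-2.114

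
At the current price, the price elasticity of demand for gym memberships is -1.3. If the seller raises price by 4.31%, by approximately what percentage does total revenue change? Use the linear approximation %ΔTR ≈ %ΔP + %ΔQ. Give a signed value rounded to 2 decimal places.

-1.29%

%ΔQ ≈ Ed × %ΔP = (-1.3) × (+4.31%) = -5.6030%
%ΔTR ≈ %ΔP + %ΔQ = (+4.31%) + (-5.6030%) = -1.2930%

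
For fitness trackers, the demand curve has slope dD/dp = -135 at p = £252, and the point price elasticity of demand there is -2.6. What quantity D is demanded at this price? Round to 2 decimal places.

13084.62

Ed = (dD/dp)·(p/D) ⇒ D = (dD/dp)·p/Ed = (-135)·252/(-2.6) = 13084.6153…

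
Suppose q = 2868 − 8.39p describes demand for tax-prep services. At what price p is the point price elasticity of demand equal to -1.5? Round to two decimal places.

Ed = −8.39p/(2868 − 8.39p). Set this equal to -1.5:
8.39p = 1.5·(2868 − 8.39p) ⇒ 8.39p(1 + 1.5) = 1.5·2868
p = 1.5·2868 / (8.39·2.5) = 205.1013…

205.10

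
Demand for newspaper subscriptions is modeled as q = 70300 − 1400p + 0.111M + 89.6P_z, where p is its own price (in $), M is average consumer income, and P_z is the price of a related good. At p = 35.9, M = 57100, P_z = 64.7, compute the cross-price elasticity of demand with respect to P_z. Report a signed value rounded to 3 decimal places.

0.180

At the given values, q = 70300 − 1400(35.9) + 0.111(57100) + 89.6(64.7) = 32175.22.
∂q/∂P_z = 89.6.
E = (89.6) × (64.7/32175.22) = 0.18017…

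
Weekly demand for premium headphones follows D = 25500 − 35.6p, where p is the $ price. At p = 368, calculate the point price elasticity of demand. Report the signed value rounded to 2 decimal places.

dD/dp = −35.6. At p = 368, D = 25500 − 35.6(368) = 12399.2.
Ed = (dD/dp)·(p/D) = −35.6 × (368/12399.2) = -1.0565…

-1.06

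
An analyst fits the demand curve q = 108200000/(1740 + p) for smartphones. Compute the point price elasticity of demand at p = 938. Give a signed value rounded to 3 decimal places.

dq/dp = −108200000/(1740 + p)² = -15.0871. At p = 938, q = 40403.3.
Ed = (dq/dp)·(p/q) = (-15.0871) × (938/40403.3) = -0.35026…

-0.350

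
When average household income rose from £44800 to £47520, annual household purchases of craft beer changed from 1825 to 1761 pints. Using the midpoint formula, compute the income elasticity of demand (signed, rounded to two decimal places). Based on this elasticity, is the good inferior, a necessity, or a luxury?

-0.61; inferior

%ΔQ = (1761 − 1825)/[( 1825 + 1761)/2] = -64/1793 = -0.035694…
%ΔIncome = (47520 − 44800)/[( 44800 + 47520)/2] = 2720/46160 = 0.058925…
E_income = (-64/1793) / (2720/46160) = -0.6057…
E_income < 0 ⇒ inferior good.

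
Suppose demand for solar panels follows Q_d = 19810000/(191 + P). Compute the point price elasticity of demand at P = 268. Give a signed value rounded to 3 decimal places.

dQ_d/dP = −19810000/(191 + P)² = -94.0284. At P = 268, Q_d = 43159.
Ed = (dQ_d/dP)·(P/Q_d) = (-94.0284) × (268/43159) = -0.58387…

-0.584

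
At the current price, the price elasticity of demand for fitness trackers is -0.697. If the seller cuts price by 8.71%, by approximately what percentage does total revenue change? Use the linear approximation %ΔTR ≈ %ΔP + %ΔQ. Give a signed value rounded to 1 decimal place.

%ΔQ ≈ Ed × %ΔP = (-0.697) × (-8.71%) = +6.0709%
%ΔTR ≈ %ΔP + %ΔQ = (-8.71%) + (+6.0709%) = -2.6391%

-2.6%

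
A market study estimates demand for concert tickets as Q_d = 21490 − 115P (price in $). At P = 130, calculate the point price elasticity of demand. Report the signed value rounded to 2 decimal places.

-2.29

dQ_d/dP = −115. At P = 130, Q_d = 21490 − 115(130) = 6540.
Ed = (dQ_d/dP)·(P/Q_d) = −115 × (130/6540) = -2.2859…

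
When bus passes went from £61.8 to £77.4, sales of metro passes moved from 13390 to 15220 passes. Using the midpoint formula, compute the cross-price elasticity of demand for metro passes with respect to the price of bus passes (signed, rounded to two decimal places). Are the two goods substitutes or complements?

0.57; substitutes

%ΔQ_{metro passes} = (15220 − 13390)/avg = 1830/14305 = 0.127927…
%ΔP_{bus passes} = (77.4 − 61.8)/avg = 15.6/69.6 = 0.224137…
E_cross = (1830/14305) / (15.6/69.6) = 0.5707…
E_cross > 0 ⇒ the goods are substitutes.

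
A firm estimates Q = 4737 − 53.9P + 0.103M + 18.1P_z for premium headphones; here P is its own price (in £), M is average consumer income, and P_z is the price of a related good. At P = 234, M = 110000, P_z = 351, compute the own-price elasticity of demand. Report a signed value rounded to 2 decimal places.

At the given values, Q = 4737 − 53.9(234) + 0.103(110000) + 18.1(351) = 9807.5.
∂Q/∂P = −53.9.
E = (-53.9) × (234/9807.5) = -1.2860…

-1.29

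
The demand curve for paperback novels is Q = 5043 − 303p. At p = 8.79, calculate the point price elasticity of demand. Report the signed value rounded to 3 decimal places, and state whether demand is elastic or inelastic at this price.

dQ/dp = −303. At p = 8.79, Q = 5043 − 303(8.79) = 2379.63.
Ed = (dQ/dp)·(p/Q) = −303 × (8.79/2379.63) = -1.11923…
|Ed| = 1.119 > 1, so demand is elastic.

-1.119; elastic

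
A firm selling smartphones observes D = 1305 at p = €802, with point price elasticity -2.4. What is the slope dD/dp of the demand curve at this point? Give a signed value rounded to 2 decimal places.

-3.91

Ed = (dD/dp)·(p/D) ⇒ dD/dp = Ed·D/p = (-2.4)·1305/802 = -3.9052…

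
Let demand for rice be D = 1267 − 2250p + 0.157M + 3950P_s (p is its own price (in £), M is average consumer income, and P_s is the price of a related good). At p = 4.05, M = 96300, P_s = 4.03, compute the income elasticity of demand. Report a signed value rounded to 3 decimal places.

At the given values, D = 1267 − 2250(4.05) + 0.157(96300) + 3950(4.03) = 23192.1.
∂D/∂M = 0.157.
E = (0.157) × (96300/23192.1) = 0.65190…

0.652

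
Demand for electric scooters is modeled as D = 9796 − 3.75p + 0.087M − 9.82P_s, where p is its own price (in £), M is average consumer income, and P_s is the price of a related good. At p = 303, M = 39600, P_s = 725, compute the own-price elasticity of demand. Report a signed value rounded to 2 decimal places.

-0.23

At the given values, D = 9796 − 3.75(303) + 0.087(39600) − 9.82(725) = 4985.45.
∂D/∂p = −3.75.
E = (-3.75) × (303/4985.45) = -0.2279…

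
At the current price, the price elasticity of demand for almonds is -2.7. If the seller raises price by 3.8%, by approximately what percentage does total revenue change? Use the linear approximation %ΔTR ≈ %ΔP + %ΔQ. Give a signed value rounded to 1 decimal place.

-6.5%

%ΔQ ≈ Ed × %ΔP = (-2.7) × (+3.8%) = -10.2600%
%ΔTR ≈ %ΔP + %ΔQ = (+3.8%) + (-10.2600%) = -6.4600%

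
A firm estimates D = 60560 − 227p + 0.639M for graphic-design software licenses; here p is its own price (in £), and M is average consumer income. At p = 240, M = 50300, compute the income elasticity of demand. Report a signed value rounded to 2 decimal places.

0.84

At the given values, D = 60560 − 227(240) + 0.639(50300) = 38221.7.
∂D/∂M = 0.639.
E = (0.639) × (50300/38221.7) = 0.8409…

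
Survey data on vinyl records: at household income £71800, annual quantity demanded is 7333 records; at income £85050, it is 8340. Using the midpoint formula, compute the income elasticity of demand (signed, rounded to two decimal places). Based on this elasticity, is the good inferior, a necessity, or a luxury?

0.76; necessity

%ΔQ = (8340 − 7333)/[( 7333 + 8340)/2] = 1007/7836.5 = 0.128501…
%ΔIncome = (85050 − 71800)/[( 71800 + 85050)/2] = 13250/78425 = 0.168951…
E_income = (1007/7836.5) / (13250/78425) = 0.7605…
0 < E_income < 1 ⇒ normal good, necessity.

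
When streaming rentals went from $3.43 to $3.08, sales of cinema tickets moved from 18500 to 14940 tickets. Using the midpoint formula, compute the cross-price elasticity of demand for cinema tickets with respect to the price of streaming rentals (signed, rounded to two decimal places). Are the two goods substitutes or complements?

1.98; substitutes

%ΔQ_{cinema tickets} = (14940 − 18500)/avg = -3560/16720 = -0.212918…
%ΔP_{streaming rentals} = (3.08 − 3.43)/avg = -0.35/3.255 = -0.107526…
E_cross = (-3560/16720) / (-0.35/3.255) = 1.9801…
E_cross > 0 ⇒ the goods are substitutes.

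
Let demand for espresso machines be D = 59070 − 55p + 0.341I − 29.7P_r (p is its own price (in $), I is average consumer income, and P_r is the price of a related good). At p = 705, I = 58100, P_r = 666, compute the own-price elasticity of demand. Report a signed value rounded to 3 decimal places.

At the given values, D = 59070 − 55(705) + 0.341(58100) − 29.7(666) = 20326.9.
∂D/∂p = −55.
E = (-55) × (705/20326.9) = -1.90757…

-1.908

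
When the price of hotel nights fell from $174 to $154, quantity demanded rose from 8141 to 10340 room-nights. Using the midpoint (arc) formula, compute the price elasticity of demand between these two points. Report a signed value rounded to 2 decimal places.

%ΔQ = (10340 − 8141) / [(8141 + 10340)/2] = 2199/9240.5 = 0.237974…
%ΔP = (154 − 174) / [(174 + 154)/2] = -20/164 = -0.121951…
Arc Ed = %ΔQ / %ΔP = (2199/9240.5) / (-20/164) = -1.9513…

-1.95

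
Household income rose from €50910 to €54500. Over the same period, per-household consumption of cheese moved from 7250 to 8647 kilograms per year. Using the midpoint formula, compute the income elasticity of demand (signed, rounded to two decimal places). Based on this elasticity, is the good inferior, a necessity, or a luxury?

%ΔQ = (8647 − 7250)/[( 7250 + 8647)/2] = 1397/7948.5 = 0.175756…
%ΔIncome = (54500 − 50910)/[( 50910 + 54500)/2] = 3590/52705 = 0.068114…
E_income = (1397/7948.5) / (3590/52705) = 2.5802…
E_income > 1 ⇒ normal good, luxury.

2.58; luxury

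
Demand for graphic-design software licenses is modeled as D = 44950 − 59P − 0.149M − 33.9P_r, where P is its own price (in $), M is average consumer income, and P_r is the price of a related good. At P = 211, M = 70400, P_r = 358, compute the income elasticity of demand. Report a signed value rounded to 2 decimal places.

At the given values, D = 44950 − 59(211) − 0.149(70400) − 33.9(358) = 9875.2.
∂D/∂M = -0.149.
E = (-0.149) × (70400/9875.2) = -1.0622…

-1.06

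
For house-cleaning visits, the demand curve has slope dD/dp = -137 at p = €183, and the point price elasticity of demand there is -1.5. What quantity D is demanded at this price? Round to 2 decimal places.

Ed = (dD/dp)·(p/D) ⇒ D = (dD/dp)·p/Ed = (-137)·183/(-1.5) = 16714

16714.00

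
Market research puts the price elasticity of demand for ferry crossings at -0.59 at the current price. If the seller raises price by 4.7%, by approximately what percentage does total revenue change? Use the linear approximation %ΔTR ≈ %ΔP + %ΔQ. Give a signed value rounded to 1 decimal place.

+1.9%

%ΔQ ≈ Ed × %ΔP = (-0.59) × (+4.7%) = -2.7730%
%ΔTR ≈ %ΔP + %ΔQ = (+4.7%) + (-2.7730%) = +1.9270%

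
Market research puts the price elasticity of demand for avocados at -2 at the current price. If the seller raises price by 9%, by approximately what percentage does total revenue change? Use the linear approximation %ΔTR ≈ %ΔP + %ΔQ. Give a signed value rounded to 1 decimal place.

%ΔQ ≈ Ed × %ΔP = (-2) × (+9%) = -18.0000%
%ΔTR ≈ %ΔP + %ΔQ = (+9%) + (-18.0000%) = -9.0000%

-9.0%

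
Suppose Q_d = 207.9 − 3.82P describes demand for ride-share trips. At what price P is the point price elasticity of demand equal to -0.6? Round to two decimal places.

20.41

Ed = −3.82P/(207.9 − 3.82P). Set this equal to -0.6:
3.82P = 0.6·(207.9 − 3.82P) ⇒ 3.82P(1 + 0.6) = 0.6·207.9
P = 0.6·207.9 / (3.82·1.6) = 20.4090…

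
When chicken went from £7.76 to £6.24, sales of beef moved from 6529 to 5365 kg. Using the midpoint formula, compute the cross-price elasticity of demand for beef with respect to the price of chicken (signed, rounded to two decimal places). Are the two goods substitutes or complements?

%ΔQ_{beef} = (5365 − 6529)/avg = -1164/5947 = -0.195728…
%ΔP_{chicken} = (6.24 − 7.76)/avg = -1.52/7 = -0.217142…
E_cross = (-1164/5947) / (-1.52/7) = 0.9013…
E_cross > 0 ⇒ the goods are substitutes.

0.90; substitutes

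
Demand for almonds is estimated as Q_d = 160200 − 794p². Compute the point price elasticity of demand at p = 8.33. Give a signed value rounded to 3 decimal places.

dQ_d/dp = −2·794·p = -13228.04. At p = 8.33, Q_d = 105105.2134.
Ed = (dQ_d/dp)·(p/Q_d) = (-13228.04) × (8.33/105105.2134) = -1.04837…

-1.048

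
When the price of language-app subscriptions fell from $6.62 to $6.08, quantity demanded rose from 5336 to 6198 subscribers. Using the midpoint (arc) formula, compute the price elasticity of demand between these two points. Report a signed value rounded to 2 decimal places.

%ΔQ = (6198 − 5336) / [(5336 + 6198)/2] = 862/5767 = 0.149471…
%ΔP = (6.08 − 6.62) / [(6.62 + 6.08)/2] = -0.54/6.35 = -0.085039…
Arc Ed = %ΔQ / %ΔP = (862/5767) / (-0.54/6.35) = -1.7576…

-1.76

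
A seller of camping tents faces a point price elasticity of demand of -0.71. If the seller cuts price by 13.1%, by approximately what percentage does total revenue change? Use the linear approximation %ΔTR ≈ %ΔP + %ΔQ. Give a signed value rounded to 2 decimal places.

%ΔQ ≈ Ed × %ΔP = (-0.71) × (-13.1%) = +9.3010%
%ΔTR ≈ %ΔP + %ΔQ = (-13.1%) + (+9.3010%) = -3.7990%

-3.80%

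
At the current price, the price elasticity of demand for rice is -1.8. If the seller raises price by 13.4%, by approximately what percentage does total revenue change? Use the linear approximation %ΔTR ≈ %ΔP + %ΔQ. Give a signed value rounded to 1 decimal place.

-10.7%

%ΔQ ≈ Ed × %ΔP = (-1.8) × (+13.4%) = -24.1200%
%ΔTR ≈ %ΔP + %ΔQ = (+13.4%) + (-24.1200%) = -10.7200%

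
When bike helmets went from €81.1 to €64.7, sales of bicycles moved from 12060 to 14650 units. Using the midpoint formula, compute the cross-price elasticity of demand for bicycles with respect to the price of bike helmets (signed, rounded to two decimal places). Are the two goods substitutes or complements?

%ΔQ_{bicycles} = (14650 − 12060)/avg = 2590/13355 = 0.193934…
%ΔP_{bike helmets} = (64.7 − 81.1)/avg = -16.4/72.9 = -0.224965…
E_cross = (2590/13355) / (-16.4/72.9) = -0.8620…
E_cross < 0 ⇒ the goods are complements.

-0.86; complements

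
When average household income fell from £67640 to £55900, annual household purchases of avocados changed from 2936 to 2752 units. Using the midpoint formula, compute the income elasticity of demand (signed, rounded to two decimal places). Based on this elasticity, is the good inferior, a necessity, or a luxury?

0.34; necessity

%ΔQ = (2752 − 2936)/[( 2936 + 2752)/2] = -184/2844 = -0.064697…
%ΔIncome = (55900 − 67640)/[( 67640 + 55900)/2] = -11740/61770 = -0.190059…
E_income = (-184/2844) / (-11740/61770) = 0.3404…
0 < E_income < 1 ⇒ normal good, necessity.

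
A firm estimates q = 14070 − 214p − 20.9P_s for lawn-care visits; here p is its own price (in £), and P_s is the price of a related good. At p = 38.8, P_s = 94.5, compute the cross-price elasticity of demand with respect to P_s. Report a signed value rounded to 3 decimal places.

At the given values, q = 14070 − 214(38.8) − 20.9(94.5) = 3791.75.
∂q/∂P_s = -20.9.
E = (-20.9) × (94.5/3791.75) = -0.52088…

-0.521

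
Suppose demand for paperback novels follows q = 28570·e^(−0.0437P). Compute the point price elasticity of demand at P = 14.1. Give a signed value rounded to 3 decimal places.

dq/dP = −0.0437·q = -674.206. At P = 14.1, q = 15428.
Ed = (dq/dP)·(P/q) = (-674.206) × (14.1/15428) = -0.61617

-0.616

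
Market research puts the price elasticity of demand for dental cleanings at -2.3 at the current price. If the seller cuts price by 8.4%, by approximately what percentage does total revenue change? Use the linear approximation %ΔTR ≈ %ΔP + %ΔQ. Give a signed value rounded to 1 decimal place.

%ΔQ ≈ Ed × %ΔP = (-2.3) × (-8.4%) = +19.3200%
%ΔTR ≈ %ΔP + %ΔQ = (-8.4%) + (+19.3200%) = +10.9200%

+10.9%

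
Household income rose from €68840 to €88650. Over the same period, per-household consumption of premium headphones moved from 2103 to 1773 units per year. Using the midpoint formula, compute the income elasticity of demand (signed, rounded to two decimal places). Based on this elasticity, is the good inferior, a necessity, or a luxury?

%ΔQ = (1773 − 2103)/[( 2103 + 1773)/2] = -330/1938 = -0.170278…
%ΔIncome = (88650 − 68840)/[( 68840 + 88650)/2] = 19810/78745 = 0.251571…
E_income = (-330/1938) / (19810/78745) = -0.6768…
E_income < 0 ⇒ inferior good.

-0.68; inferior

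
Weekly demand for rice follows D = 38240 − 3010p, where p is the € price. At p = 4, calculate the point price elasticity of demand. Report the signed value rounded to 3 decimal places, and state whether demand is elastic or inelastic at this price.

dD/dp = −3010. At p = 4, D = 38240 − 3010(4) = 26200.
Ed = (dD/dp)·(p/D) = −3010 × (4/26200) = -0.45954…
|Ed| = 0.460 < 1, so demand is inelastic.

-0.460; inelastic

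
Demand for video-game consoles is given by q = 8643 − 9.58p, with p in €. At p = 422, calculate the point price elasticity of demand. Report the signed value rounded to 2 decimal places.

-0.88

dq/dp = −9.58. At p = 422, q = 8643 − 9.58(422) = 4600.24.
Ed = (dq/dp)·(p/q) = −9.58 × (422/4600.24) = -0.8788…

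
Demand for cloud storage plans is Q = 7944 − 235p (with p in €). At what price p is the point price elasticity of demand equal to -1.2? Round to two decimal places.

Ed = −235p/(7944 − 235p). Set this equal to -1.2:
235p = 1.2·(7944 − 235p) ⇒ 235p(1 + 1.2) = 1.2·7944
p = 1.2·7944 / (235·2.2) = 18.4386…

18.44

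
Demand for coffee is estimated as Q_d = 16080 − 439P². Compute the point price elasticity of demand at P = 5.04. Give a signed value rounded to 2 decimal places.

dQ_d/dP = −2·439·P = -4425.12. At P = 5.04, Q_d = 4928.6976.
Ed = (dQ_d/dP)·(P/Q_d) = (-4425.12) × (5.04/4928.6976) = -4.5250…

-4.53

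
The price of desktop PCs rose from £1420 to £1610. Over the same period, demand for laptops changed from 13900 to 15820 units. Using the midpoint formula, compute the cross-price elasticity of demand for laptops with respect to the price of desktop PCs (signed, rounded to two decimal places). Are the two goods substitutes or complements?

1.03; substitutes

%ΔQ_{laptops} = (15820 − 13900)/avg = 1920/14860 = 0.129205…
%ΔP_{desktop PCs} = (1610 − 1420)/avg = 190/1515 = 0.125412…
E_cross = (1920/14860) / (190/1515) = 1.0302…
E_cross > 0 ⇒ the goods are substitutes.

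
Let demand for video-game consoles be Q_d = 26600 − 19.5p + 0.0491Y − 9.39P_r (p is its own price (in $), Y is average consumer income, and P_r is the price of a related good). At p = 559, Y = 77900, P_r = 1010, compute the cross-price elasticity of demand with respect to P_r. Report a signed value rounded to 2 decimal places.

At the given values, Q_d = 26600 − 19.5(559) + 0.0491(77900) − 9.39(1010) = 10040.49.
∂Q_d/∂P_r = -9.39.
E = (-9.39) × (1010/10040.49) = -0.9445…

-0.94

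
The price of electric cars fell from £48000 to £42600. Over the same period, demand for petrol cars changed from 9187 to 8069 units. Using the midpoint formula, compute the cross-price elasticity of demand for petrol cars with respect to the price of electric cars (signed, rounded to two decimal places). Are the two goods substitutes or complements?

1.09; substitutes

%ΔQ_{petrol cars} = (8069 − 9187)/avg = -1118/8628 = -0.129578…
%ΔP_{electric cars} = (42600 − 48000)/avg = -5400/45300 = -0.119205…
E_cross = (-1118/8628) / (-5400/45300) = 1.0870…
E_cross > 0 ⇒ the goods are substitutes.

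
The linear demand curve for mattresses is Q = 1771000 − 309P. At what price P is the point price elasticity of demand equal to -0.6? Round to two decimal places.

Ed = −309P/(1771000 − 309P). Set this equal to -0.6:
309P = 0.6·(1771000 − 309P) ⇒ 309P(1 + 0.6) = 0.6·1771000
P = 0.6·1771000 / (309·1.6) = 2149.2718…

2149.27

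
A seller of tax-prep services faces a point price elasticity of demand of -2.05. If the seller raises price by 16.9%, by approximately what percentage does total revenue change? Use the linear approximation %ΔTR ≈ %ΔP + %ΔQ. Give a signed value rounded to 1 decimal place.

%ΔQ ≈ Ed × %ΔP = (-2.05) × (+16.9%) = -34.6450%
%ΔTR ≈ %ΔP + %ΔQ = (+16.9%) + (-34.6450%) = -17.7450%

-17.7%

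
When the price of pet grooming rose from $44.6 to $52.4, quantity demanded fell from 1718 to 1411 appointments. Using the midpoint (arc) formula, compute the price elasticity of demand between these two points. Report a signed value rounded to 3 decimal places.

%ΔQ = (1411 − 1718) / [(1718 + 1411)/2] = -307/1564.5 = -0.196228…
%ΔP = (52.4 − 44.6) / [(44.6 + 52.4)/2] = 7.8/48.5 = 0.160824…
Arc Ed = %ΔQ / %ΔP = (-307/1564.5) / (7.8/48.5) = -1.22014…

-1.220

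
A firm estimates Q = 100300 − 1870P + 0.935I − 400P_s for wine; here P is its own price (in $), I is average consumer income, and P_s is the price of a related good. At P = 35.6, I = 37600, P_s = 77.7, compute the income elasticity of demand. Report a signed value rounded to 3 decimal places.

At the given values, Q = 100300 − 1870(35.6) + 0.935(37600) − 400(77.7) = 37804.
∂Q/∂I = 0.935.
E = (0.935) × (37600/37804) = 0.92995…

0.930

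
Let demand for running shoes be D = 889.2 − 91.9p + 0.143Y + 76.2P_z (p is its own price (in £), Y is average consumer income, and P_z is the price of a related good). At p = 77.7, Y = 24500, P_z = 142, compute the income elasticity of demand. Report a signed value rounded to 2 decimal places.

At the given values, D = 889.2 − 91.9(77.7) + 0.143(24500) + 76.2(142) = 8072.47.
∂D/∂Y = 0.143.
E = (0.143) × (24500/8072.47) = 0.4340…

0.43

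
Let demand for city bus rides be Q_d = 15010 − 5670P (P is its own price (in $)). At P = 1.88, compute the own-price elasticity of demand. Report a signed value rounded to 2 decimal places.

At the given values, Q_d = 15010 − 5670(1.88) = 4350.4.
∂Q_d/∂P = −5670.
E = (-5670) × (1.88/4350.4) = -2.4502…

-2.45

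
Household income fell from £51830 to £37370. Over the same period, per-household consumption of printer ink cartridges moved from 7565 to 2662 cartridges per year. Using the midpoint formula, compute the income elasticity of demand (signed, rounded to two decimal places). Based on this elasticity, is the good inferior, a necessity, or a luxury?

2.96; luxury

%ΔQ = (2662 − 7565)/[( 7565 + 2662)/2] = -4903/5113.5 = -0.958834…
%ΔIncome = (37370 − 51830)/[( 51830 + 37370)/2] = -14460/44600 = -0.324215…
E_income = (-4903/5113.5) / (-14460/44600) = 2.9574…
E_income > 1 ⇒ normal good, luxury.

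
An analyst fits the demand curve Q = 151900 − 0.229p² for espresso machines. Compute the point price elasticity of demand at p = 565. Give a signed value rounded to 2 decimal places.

dQ/dp = −2·0.229·p = -258.77. At p = 565, Q = 78797.475.
Ed = (dQ/dp)·(p/Q) = (-258.77) × (565/78797.475) = -1.8554…

-1.86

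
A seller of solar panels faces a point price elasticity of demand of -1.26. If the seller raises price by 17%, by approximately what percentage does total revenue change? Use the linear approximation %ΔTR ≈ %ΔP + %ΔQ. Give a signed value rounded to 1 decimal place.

%ΔQ ≈ Ed × %ΔP = (-1.26) × (+17%) = -21.4200%
%ΔTR ≈ %ΔP + %ΔQ = (+17%) + (-21.4200%) = -4.4200%

-4.4%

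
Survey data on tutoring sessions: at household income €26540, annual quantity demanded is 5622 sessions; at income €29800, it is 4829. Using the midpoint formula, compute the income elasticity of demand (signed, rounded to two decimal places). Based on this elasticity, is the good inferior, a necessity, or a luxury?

%ΔQ = (4829 − 5622)/[( 5622 + 4829)/2] = -793/5225.5 = -0.151755…
%ΔIncome = (29800 − 26540)/[( 26540 + 29800)/2] = 3260/28170 = 0.115725…
E_income = (-793/5225.5) / (3260/28170) = -1.3113…
E_income < 0 ⇒ inferior good.

-1.31; inferior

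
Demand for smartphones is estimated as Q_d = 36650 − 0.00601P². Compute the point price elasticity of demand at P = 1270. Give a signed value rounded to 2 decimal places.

dQ_d/dP = −2·0.00601·P = -15.2654. At P = 1270, Q_d = 26956.471.
Ed = (dQ_d/dP)·(P/Q_d) = (-15.2654) × (1270/26956.471) = -0.7191…

-0.72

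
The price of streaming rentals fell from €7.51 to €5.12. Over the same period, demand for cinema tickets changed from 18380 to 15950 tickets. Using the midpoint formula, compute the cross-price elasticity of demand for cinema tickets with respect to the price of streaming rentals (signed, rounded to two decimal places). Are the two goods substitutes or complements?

0.37; substitutes

%ΔQ_{cinema tickets} = (15950 − 18380)/avg = -2430/17165 = -0.141567…
%ΔP_{streaming rentals} = (5.12 − 7.51)/avg = -2.39/6.315 = -0.378463…
E_cross = (-2430/17165) / (-2.39/6.315) = 0.3740…
E_cross > 0 ⇒ the goods are substitutes.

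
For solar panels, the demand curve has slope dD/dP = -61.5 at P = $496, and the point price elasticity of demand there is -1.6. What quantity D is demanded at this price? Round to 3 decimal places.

Ed = (dD/dP)·(P/D) ⇒ D = (dD/dP)·P/Ed = (-61.5)·496/(-1.6) = 19065

19065.000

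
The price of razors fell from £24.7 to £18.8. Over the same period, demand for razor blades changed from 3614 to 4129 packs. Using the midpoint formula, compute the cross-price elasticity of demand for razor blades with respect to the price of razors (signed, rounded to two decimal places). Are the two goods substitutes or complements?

-0.49; complements

%ΔQ_{razor blades} = (4129 − 3614)/avg = 515/3871.5 = 0.133023…
%ΔP_{razors} = (18.8 − 24.7)/avg = -5.9/21.75 = -0.271264…
E_cross = (515/3871.5) / (-5.9/21.75) = -0.4903…
E_cross < 0 ⇒ the goods are complements.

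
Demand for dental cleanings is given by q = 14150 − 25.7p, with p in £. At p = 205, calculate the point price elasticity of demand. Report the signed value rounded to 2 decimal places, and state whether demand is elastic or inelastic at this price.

dq/dp = −25.7. At p = 205, q = 14150 − 25.7(205) = 8881.5.
Ed = (dq/dp)·(p/q) = −25.7 × (205/8881.5) = -0.5931…
|Ed| = 0.59 < 1, so demand is inelastic.

-0.59; inelastic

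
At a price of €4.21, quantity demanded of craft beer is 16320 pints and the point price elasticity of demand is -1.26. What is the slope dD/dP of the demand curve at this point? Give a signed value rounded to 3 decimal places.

-4884.371

Ed = (dD/dP)·(P/D) ⇒ dD/dP = Ed·D/P = (-1.26)·16320/4.21 = -4884.37054…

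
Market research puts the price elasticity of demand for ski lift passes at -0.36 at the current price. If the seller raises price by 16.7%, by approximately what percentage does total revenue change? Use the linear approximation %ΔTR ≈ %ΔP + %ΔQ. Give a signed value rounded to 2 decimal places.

%ΔQ ≈ Ed × %ΔP = (-0.36) × (+16.7%) = -6.0120%
%ΔTR ≈ %ΔP + %ΔQ = (+16.7%) + (-6.0120%) = +10.6880%

+10.69%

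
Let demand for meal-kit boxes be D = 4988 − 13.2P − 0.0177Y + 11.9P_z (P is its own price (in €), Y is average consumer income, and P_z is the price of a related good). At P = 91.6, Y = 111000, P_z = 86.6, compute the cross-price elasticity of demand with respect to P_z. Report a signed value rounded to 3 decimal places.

0.362

At the given values, D = 4988 − 13.2(91.6) − 0.0177(111000) + 11.9(86.6) = 2844.72.
∂D/∂P_z = 11.9.
E = (11.9) × (86.6/2844.72) = 0.36226…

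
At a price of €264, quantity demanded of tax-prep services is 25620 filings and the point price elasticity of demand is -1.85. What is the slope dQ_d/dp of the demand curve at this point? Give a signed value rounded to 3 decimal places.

Ed = (dQ_d/dp)·(p/Q_d) ⇒ dQ_d/dp = Ed·Q_d/p = (-1.85)·25620/264 = -179.53409…

-179.534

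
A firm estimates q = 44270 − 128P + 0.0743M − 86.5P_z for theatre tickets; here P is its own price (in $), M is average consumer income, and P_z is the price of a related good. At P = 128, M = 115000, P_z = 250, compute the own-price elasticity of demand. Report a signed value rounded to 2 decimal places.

-1.11

At the given values, q = 44270 − 128(128) + 0.0743(115000) − 86.5(250) = 14805.5.
∂q/∂P = −128.
E = (-128) × (128/14805.5) = -1.1066…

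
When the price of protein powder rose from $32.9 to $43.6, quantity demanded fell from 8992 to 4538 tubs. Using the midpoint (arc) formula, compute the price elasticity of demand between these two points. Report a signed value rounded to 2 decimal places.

%ΔQ = (4538 − 8992) / [(8992 + 4538)/2] = -4454/6765 = -0.658388…
%ΔP = (43.6 − 32.9) / [(32.9 + 43.6)/2] = 10.7/38.25 = 0.279738…
Arc Ed = %ΔQ / %ΔP = (-4454/6765) / (10.7/38.25) = -2.3535…

-2.35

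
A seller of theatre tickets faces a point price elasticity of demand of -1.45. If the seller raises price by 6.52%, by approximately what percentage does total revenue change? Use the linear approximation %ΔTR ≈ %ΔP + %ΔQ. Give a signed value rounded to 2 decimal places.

-2.93%

%ΔQ ≈ Ed × %ΔP = (-1.45) × (+6.52%) = -9.4540%
%ΔTR ≈ %ΔP + %ΔQ = (+6.52%) + (-9.4540%) = -2.9340%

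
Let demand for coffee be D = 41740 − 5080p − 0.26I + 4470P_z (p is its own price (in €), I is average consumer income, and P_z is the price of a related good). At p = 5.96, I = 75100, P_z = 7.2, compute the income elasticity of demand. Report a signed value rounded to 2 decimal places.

At the given values, D = 41740 − 5080(5.96) − 0.26(75100) + 4470(7.2) = 24121.2.
∂D/∂I = -0.26.
E = (-0.26) × (75100/24121.2) = -0.8094…

-0.81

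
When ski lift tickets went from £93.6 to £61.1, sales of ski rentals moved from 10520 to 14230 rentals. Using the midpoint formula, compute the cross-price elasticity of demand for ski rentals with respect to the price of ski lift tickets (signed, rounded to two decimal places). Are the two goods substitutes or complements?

%ΔQ_{ski rentals} = (14230 − 10520)/avg = 3710/12375 = 0.299797…
%ΔP_{ski lift tickets} = (61.1 − 93.6)/avg = -32.5/77.35 = -0.420168…
E_cross = (3710/12375) / (-32.5/77.35) = -0.7135…
E_cross < 0 ⇒ the goods are complements.

-0.71; complements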